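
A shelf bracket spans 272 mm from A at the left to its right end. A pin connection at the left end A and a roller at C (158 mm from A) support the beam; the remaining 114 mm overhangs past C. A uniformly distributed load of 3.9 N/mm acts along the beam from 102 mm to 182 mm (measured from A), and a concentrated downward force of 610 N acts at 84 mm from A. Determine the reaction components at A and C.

Resultant of the distributed load: 3.9 × 80 = 312 N at 142 mm from A.
ΣM about A: C_y·158 − (3.9·80)·142 − 610·84 = 0 → C_y = 95544/158 = 604.709 ≈ 604.7 N.
ΣF_y = 0: A_y + 604.709 − 3.9·80 − 610 = 0 → A_y = 317.3 N.
ΣF_x = 0: no horizontal applied forces, so A_x = 0.

A_x = 0, A_y = 317.3 N, C_y = 604.7 N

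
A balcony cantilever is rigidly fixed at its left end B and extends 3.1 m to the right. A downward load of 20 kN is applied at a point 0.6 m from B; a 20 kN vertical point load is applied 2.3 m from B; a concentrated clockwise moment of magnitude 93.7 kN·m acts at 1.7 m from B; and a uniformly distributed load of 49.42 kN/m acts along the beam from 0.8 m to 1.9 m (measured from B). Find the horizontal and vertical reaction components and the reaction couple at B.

Resultant of the distributed load: 49.42 × 1.1 = 54.362 kN at 1.35 m from B.
ΣF_x = 0: B_x = 0.
ΣF_y = 0: B_y − 20 − 20 − 49.42·1.1 = 0 → B_y = 94.36 kN.
ΣM about B: M_B − 20·0.6 − 20·2.3 − 93.7 − (49.42·1.1)·1.35 = 0 → M_B = 225.1 kN·m.

B_x = 0, B_y = 94.36 kN, M_B = 225.1 kN·m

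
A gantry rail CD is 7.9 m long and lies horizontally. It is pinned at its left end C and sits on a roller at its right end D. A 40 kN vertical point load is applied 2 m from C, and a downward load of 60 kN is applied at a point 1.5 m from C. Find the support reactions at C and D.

ΣM about C: D_y·7.9 − 40·2 − 60·1.5 = 0 → D_y = 170/7.9 = 21.519 ≈ 21.52 kN.
ΣF_y = 0: C_y + 21.519 − 40 − 60 = 0 → C_y = 78.48 kN.
ΣF_x = 0: no horizontal applied forces, so C_x = 0.

C_x = 0, C_y = 78.48 kN, D_y = 21.52 kN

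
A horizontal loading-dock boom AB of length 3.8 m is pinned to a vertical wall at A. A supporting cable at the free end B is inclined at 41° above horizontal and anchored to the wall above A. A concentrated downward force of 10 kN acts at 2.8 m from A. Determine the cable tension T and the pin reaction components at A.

T = 11.23 kN, A_x = 8.476 kN, A_y = 2.632 kN

ΣM about A: T·sin41°·3.8 − 10·2.8 = 0 → T = 28/(3.8·0.656059) = 11.2313 ≈ 11.23 kN.
ΣF_x = 0: A_x − T·cos41° = 0 → A_x = 11.2313 × 0.75471 = 8.476 kN.
ΣF_y = 0: A_y + T·sin41° − 10 = 0 → A_y = 10 − 11.2313 × 0.656059 = 2.632 kN.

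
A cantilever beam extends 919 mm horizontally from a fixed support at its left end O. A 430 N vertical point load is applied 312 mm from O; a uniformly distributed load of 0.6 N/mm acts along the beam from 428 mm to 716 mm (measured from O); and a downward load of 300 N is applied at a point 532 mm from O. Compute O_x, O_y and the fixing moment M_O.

Resultant of the distributed load: 0.6 × 288 = 172.8 N at 572 mm from O.
ΣF_x = 0: O_x = 0.
ΣF_y = 0: O_y − 430 − 0.6·288 − 300 = 0 → O_y = 902.8 N.
ΣM about O: M_O − 430·312 − (0.6·288)·572 − 300·532 = 0 → M_O = 392600 N·mm.

O_x = 0, O_y = 902.8 N, M_O = 392600 N·mm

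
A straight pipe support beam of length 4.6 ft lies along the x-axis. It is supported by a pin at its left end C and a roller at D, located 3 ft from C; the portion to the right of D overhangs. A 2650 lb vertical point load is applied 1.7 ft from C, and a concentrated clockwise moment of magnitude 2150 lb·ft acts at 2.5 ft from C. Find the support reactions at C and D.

ΣM about C: D_y·3 − 2650·1.7 − 2150 = 0 → D_y = 6655/3 = 2218.33 ≈ 2218 lb.
ΣF_y = 0: C_y + 2218.33 − 2650 = 0 → C_y = 431.7 lb.
ΣF_x = 0: no horizontal applied forces, so C_x = 0.

C_x = 0, C_y = 431.7 lb, D_y = 2218 lb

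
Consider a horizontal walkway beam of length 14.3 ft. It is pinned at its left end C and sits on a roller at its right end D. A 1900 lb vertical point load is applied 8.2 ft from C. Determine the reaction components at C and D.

Moments about C: D_y·14.3 − 1900·8.2 = 0 → D_y = 15580/14.3 = 1089.51 ≈ 1090 lb.
ΣF_y = 0: C_y + 1089.51 − 1900 = 0 → C_y = 810.5 lb.
ΣF_x = 0: no horizontal applied forces, so C_x = 0.

C_x = 0, C_y = 810.5 lb, D_y = 1090 lb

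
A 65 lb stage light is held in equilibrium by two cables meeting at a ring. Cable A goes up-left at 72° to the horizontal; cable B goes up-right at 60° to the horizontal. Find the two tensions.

ΣF_x = 0: −T_A·cos72° + T_B·cos60° = 0 → T_B = 0.618034·T_A.
ΣF_y = 0: T_A·sin72° + T_B·sin60° = 65.
Substitute: T_A·(0.951057 + 0.618034·0.866025) = 65 → T_A = 43.7331 ≈ 43.73 lb.
Then T_B = 0.618034 × 43.7331 = 27.03 lb.

T_A = 43.73 lb, T_B = 27.03 lb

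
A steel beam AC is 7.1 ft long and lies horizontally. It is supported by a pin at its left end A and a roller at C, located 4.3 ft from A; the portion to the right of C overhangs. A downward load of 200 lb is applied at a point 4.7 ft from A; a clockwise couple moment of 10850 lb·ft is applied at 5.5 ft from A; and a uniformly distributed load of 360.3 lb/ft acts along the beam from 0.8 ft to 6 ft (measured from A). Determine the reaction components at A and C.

A_x = 0, A_y = -2150 lb, C_y = 4223 lb

Resultant of the distributed load: 360.3 × 5.2 = 1873.56 lb at 3.4 ft from A.
Taking moments about A: C_y·4.3 − 200·4.7 − 10850 − (360.3·5.2)·3.4 = 0 → C_y = 18160.104/4.3 = 4223.28 ≈ 4223 lb.
ΣF_y = 0: A_y + 4223.28 − 200 − 360.3·5.2 = 0 → A_y = -2150 lb.
ΣF_x = 0: no horizontal applied forces, so A_x = 0.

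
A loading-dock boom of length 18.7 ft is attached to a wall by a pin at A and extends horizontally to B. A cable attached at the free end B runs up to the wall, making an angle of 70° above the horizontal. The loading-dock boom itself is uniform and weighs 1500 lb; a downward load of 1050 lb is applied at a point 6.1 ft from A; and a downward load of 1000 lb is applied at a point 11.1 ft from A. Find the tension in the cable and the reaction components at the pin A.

T = 1794 lb, A_x = 613.7 lb, A_y = 1864 lb

ΣM about A: T·sin70°·18.7 − 1500·9.35 − 1050·6.1 − 1000·11.1 = 0 → T = 31530/(18.7·0.939693) = 1794.31 ≈ 1794 lb.
ΣF_x = 0: A_x − T·cos70° = 0 → A_x = 1794.31 × 0.34202 = 613.7 lb.
ΣF_y = 0: A_y + T·sin70° − 1500 − 1050 − 1000 = 0 → A_y = 3550 − 1794.31 × 0.939693 = 1864 lb.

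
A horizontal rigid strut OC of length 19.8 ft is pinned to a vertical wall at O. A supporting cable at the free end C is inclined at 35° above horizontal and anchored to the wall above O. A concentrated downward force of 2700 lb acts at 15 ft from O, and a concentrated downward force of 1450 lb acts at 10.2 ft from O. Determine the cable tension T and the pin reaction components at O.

ΣM about O: T·sin35°·19.8 − 2700·15 − 1450·10.2 = 0 → T = 55290/(19.8·0.573576) = 4868.45 ≈ 4868 lb.
ΣF_x = 0: O_x − T·cos35° = 0 → O_x = 4868.45 × 0.819152 = 3988 lb.
ΣF_y = 0: O_y + T·sin35° − 2700 − 1450 = 0 → O_y = 4150 − 4868.45 × 0.573576 = 1358 lb.

T = 4868 lb, O_x = 3988 lb, O_y = 1358 lb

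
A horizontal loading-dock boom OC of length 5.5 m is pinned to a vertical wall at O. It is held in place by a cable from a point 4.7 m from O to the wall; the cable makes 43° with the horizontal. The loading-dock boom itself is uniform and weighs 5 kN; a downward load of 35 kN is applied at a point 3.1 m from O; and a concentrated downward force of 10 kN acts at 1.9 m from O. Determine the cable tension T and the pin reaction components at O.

T = 44.07 kN, O_x = 32.23 kN, O_y = 19.95 kN

ΣM about O: T·sin43°·4.7 − 5·2.75 − 35·3.1 − 10·1.9 = 0 → T = 141.25/(4.7·0.681998) = 44.0664 ≈ 44.07 kN.
ΣF_x = 0: O_x − T·cos43° = 0 → O_x = 44.0664 × 0.731354 = 32.23 kN.
ΣF_y = 0: O_y + T·sin43° − 5 − 35 − 10 = 0 → O_y = 50 − 44.0664 × 0.681998 = 19.95 kN.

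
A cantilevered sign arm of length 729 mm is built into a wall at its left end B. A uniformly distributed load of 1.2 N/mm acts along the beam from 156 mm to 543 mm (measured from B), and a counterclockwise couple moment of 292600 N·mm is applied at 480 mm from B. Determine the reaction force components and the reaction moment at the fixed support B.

Resultant of the distributed load: 1.2 × 387 = 464.4 N at 349.5 mm from B.
ΣF_x = 0: B_x = 0.
ΣF_y = 0: B_y − 1.2·387 = 0 → B_y = 464.4 N.
ΣM about B: M_B − (1.2·387)·349.5 + 292600 = 0 → M_B = -130300 N·mm.

B_x = 0, B_y = 464.4 N, M_B = -130300 N·mm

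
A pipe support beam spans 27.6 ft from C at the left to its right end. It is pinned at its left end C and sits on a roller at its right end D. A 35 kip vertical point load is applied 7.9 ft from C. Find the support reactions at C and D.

Taking moments about C: D_y·27.6 − 35·7.9 = 0 → D_y = 276.5/27.6 = 10.0181 ≈ 10.02 kip.
ΣF_y = 0: C_y + 10.0181 − 35 = 0 → C_y = 24.98 kip.
ΣF_x = 0: no horizontal applied forces, so C_x = 0.

C_x = 0, C_y = 24.98 kip, D_y = 10.02 kip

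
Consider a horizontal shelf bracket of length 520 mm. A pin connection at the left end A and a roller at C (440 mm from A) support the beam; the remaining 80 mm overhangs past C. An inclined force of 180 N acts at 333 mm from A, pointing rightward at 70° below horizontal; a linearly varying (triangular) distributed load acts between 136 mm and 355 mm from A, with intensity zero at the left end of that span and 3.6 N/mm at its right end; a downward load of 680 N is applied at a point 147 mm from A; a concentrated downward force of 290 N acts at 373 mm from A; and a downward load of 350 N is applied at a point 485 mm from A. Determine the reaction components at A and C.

A_x = -61.56 N, A_y = 643.9 N, C_y = 1239 N

Resultant of the triangular load: ½ × 3.6 × 219 = 394.2 N, acting at 282 mm from A (one-third of the span from the peak).
Moments about A: C_y·440 − 180·sin70°·333 − (½·3.6·219)·282 − 680·147 − 290·373 − 350·485 = 0 → C_y = 545370/440 = 1239.48 ≈ 1239 N.
ΣF_y = 0: A_y + 1239.48 − 180·sin70° − ½·3.6·219 − 680 − 290 − 350 = 0 → A_y = 643.9 N.
ΣF_x = 0: A_x + 180·cos70° = 0 → A_x = -61.56 N.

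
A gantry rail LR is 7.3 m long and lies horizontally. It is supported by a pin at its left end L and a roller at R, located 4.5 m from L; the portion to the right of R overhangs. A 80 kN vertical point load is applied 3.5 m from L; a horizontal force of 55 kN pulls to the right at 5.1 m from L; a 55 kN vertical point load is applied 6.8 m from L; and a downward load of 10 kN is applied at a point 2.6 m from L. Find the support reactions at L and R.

Taking moments about L: R_y·4.5 − 80·3.5 − 55·6.8 − 10·2.6 = 0 → R_y = 680/4.5 = 151.111 ≈ 151.1 kN.
ΣF_y = 0: L_y + 151.111 − 80 − 55 − 10 = 0 → L_y = -6.111 kN.
ΣF_x = 0: L_x + 55 = 0 → L_x = -55.00 kN.

L_x = -55.00 kN, L_y = -6.111 kN, R_y = 151.1 kN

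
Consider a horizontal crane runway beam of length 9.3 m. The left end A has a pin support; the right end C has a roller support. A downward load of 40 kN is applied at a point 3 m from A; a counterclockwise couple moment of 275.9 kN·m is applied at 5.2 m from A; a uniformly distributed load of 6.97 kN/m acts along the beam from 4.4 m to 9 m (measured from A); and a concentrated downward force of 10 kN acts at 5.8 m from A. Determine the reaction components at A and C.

A_x = 0, A_y = 69.49 kN, C_y = 12.57 kN

Resultant of the distributed load: 6.97 × 4.6 = 32.062 kN at 6.7 m from A.
Moments about A: C_y·9.3 − 40·3 + 275.9 − (6.97·4.6)·6.7 − 10·5.8 = 0 → C_y = 116.9154/9.3 = 12.5715 ≈ 12.57 kN.
ΣF_y = 0: A_y + 12.5715 − 40 − 6.97·4.6 − 10 = 0 → A_y = 69.49 kN.
ΣF_x = 0: no horizontal applied forces, so A_x = 0.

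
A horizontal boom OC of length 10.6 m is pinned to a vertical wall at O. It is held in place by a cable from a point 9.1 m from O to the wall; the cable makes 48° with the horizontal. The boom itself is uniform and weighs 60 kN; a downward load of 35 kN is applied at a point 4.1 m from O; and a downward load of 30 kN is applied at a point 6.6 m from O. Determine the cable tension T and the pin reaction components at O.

ΣM about O: T·sin48°·9.1 − 60·5.3 − 35·4.1 − 30·6.6 = 0 → T = 659.5/(9.1·0.743145) = 97.5214 ≈ 97.52 kN.
ΣF_x = 0: O_x − T·cos48° = 0 → O_x = 97.5214 × 0.669131 = 65.25 kN.
ΣF_y = 0: O_y + T·sin48° − 60 − 35 − 30 = 0 → O_y = 125 − 97.5214 × 0.743145 = 52.53 kN.

T = 97.52 kN, O_x = 65.25 kN, O_y = 52.53 kN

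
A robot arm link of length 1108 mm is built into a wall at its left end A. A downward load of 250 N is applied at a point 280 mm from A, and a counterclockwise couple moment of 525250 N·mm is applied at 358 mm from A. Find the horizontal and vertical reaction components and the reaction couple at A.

ΣF_x = 0: A_x = 0.
ΣF_y = 0: A_y − 250 = 0 → A_y = 250.0 N.
ΣM about A: M_A − 250·280 + 525250 = 0 → M_A = -455200 N·mm.

A_x = 0, A_y = 250.0 N, M_A = -455200 N·mm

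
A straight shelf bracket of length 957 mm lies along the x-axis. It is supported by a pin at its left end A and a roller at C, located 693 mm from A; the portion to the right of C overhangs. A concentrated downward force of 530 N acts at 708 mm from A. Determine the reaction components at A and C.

ΣM about A: C_y·693 − 530·708 = 0 → C_y = 375240/693 = 541.472 ≈ 541.5 N.
ΣF_y = 0: A_y + 541.472 − 530 = 0 → A_y = -11.47 N.
ΣF_x = 0: no horizontal applied forces, so A_x = 0.

A_x = 0, A_y = -11.47 N, C_y = 541.5 N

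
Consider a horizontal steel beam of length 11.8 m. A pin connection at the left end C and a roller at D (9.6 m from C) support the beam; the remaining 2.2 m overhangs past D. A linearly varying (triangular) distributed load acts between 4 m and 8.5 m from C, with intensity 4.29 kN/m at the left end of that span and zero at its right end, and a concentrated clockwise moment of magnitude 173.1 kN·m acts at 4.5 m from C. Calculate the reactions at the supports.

C_x = 0, C_y = -13.91 kN, D_y = 23.56 kN

Resultant of the triangular load: ½ × 4.29 × 4.5 = 9.6525 kN, acting at 5.5 m from C (one-third of the span from the peak).
Moments about C: D_y·9.6 − (½·4.29·4.5)·5.5 − 173.1 = 0 → D_y = 226.18875/9.6 = 23.5613 ≈ 23.56 kN.
ΣF_y = 0: C_y + 23.5613 − ½·4.29·4.5 = 0 → C_y = -13.91 kN.
ΣF_x = 0: no horizontal applied forces, so C_x = 0.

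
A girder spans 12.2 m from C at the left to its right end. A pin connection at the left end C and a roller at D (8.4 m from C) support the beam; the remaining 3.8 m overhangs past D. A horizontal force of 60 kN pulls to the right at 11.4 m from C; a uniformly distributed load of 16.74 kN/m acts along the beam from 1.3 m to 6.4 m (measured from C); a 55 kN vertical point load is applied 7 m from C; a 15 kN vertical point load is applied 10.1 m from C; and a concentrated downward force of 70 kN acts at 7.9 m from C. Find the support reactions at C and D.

Resultant of the distributed load: 16.74 × 5.1 = 85.374 kN at 3.85 m from C.
Moments about C: D_y·8.4 − (16.74·5.1)·3.85 − 55·7 − 15·10.1 − 70·7.9 = 0 → D_y = 1418.1899/8.4 = 168.832 ≈ 168.8 kN.
ΣF_y = 0: C_y + 168.832 − 16.74·5.1 − 55 − 15 − 70 = 0 → C_y = 56.54 kN.
ΣF_x = 0: C_x + 60 = 0 → C_x = -60.00 kN.

C_x = -60.00 kN, C_y = 56.54 kN, D_y = 168.8 kN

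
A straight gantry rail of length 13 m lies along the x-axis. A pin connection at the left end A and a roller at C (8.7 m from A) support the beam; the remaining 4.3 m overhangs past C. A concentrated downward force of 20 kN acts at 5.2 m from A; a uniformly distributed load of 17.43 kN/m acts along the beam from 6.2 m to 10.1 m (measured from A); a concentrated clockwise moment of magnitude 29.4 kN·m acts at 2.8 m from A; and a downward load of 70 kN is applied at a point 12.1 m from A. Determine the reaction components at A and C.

A_x = 0, A_y = -18.39 kN, C_y = 176.4 kN

Resultant of the distributed load: 17.43 × 3.9 = 67.977 kN at 8.15 m from A.
Moments about A: C_y·8.7 − 20·5.2 − (17.43·3.9)·8.15 − 29.4 − 70·12.1 = 0 → C_y = 1534.41255/8.7 = 176.369 ≈ 176.4 kN.
ΣF_y = 0: A_y + 176.369 − 20 − 17.43·3.9 − 70 = 0 → A_y = -18.39 kN.
ΣF_x = 0: no horizontal applied forces, so A_x = 0.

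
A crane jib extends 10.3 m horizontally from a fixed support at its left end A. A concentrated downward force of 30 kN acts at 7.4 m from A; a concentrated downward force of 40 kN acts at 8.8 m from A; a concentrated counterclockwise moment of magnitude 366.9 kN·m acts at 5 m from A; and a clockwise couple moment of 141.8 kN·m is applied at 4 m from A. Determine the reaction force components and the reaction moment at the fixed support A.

ΣF_x = 0: A_x = 0.
ΣF_y = 0: A_y − 30 − 40 = 0 → A_y = 70.00 kN.
ΣM about A: M_A − 30·7.4 − 40·8.8 + 366.9 − 141.8 = 0 → M_A = 348.9 kN·m.

A_x = 0, A_y = 70.00 kN, M_A = 348.9 kN·m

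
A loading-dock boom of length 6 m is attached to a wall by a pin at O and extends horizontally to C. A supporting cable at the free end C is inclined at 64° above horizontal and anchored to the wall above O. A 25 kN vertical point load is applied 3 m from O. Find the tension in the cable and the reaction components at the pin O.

T = 13.91 kN, O_x = 6.097 kN, O_y = 12.50 kN

ΣM about O: T·sin64°·6 − 25·3 = 0 → T = 75/(6·0.898794) = 13.9075 ≈ 13.91 kN.
ΣF_x = 0: O_x − T·cos64° = 0 → O_x = 13.9075 × 0.438371 = 6.097 kN.
ΣF_y = 0: O_y + T·sin64° − 25 = 0 → O_y = 25 − 13.9075 × 0.898794 = 12.50 kN.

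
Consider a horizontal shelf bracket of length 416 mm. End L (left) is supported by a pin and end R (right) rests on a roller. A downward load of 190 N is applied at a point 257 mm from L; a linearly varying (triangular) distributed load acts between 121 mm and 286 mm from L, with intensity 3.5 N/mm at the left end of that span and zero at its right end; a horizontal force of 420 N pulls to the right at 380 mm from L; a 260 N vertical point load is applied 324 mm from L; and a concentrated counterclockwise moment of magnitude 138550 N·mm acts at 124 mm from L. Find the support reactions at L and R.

Resultant of the triangular load: ½ × 3.5 × 165 = 288.75 N, acting at 176 mm from L (one-third of the span from the peak).
ΣM about L: R_y·416 − 190·257 − (½·3.5·165)·176 − 260·324 + 138550 = 0 → R_y = 45340/416 = 108.99 ≈ 109.0 N.
ΣF_y = 0: L_y + 108.99 − 190 − ½·3.5·165 − 260 = 0 → L_y = 629.8 N.
ΣF_x = 0: L_x + 420 = 0 → L_x = -420.0 N.

L_x = -420.0 N, L_y = 629.8 N, R_y = 109.0 N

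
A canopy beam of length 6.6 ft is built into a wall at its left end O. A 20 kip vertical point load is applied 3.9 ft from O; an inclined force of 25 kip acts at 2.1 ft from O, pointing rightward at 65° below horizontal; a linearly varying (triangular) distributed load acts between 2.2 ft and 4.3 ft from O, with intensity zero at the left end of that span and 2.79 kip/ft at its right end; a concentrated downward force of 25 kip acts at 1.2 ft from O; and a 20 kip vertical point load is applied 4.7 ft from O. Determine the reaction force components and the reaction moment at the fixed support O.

Resultant of the triangular load: ½ × 2.79 × 2.1 = 2.9295 kip, acting at 3.6 ft from O (one-third of the span from the peak).
ΣF_x = 0: O_x + 25·cos65° = 0 → O_x = -10.57 kip.
ΣF_y = 0: O_y − 20 − 25·sin65° − ½·2.79·2.1 − 25 − 20 = 0 → O_y = 90.59 kip.
ΣM about O: M_O − 20·3.9 − 25·sin65°·2.1 − (½·2.79·2.1)·3.6 − 25·1.2 − 20·4.7 = 0 → M_O = 260.1 kip·ft.

O_x = -10.57 kip, O_y = 90.59 kip, M_O = 260.1 kip·ft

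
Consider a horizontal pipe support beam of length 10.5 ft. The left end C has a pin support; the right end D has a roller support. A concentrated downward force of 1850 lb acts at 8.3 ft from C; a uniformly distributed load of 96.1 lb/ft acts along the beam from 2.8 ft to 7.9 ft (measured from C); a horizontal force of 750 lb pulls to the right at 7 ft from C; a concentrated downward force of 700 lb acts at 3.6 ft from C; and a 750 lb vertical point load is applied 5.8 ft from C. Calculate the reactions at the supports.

C_x = -750.0 lb, C_y = 1424 lb, D_y = 2366 lb

Resultant of the distributed load: 96.1 × 5.1 = 490.11 lb at 5.35 ft from C.
Taking moments about C: D_y·10.5 − 1850·8.3 − (96.1·5.1)·5.35 − 700·3.6 − 750·5.8 = 0 → D_y = 24847.0885/10.5 = 2366.39 ≈ 2366 lb.
ΣF_y = 0: C_y + 2366.39 − 1850 − 96.1·5.1 − 700 − 750 = 0 → C_y = 1424 lb.
ΣF_x = 0: C_x + 750 = 0 → C_x = -750.0 lb.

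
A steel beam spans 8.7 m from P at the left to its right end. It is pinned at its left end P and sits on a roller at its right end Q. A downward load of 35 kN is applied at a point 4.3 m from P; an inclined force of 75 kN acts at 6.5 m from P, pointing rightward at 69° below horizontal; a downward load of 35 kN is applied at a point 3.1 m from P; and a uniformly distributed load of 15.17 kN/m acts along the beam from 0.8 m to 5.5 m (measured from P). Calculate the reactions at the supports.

P_x = -26.88 kN, P_y = 103.4 kN, Q_y = 107.9 kN

Resultant of the distributed load: 15.17 × 4.7 = 71.299 kN at 3.15 m from P.
ΣM about P: Q_y·8.7 − 35·4.3 − 75·sin69°·6.5 − 35·3.1 − (15.17·4.7)·3.15 = 0 → Q_y = 938.712/8.7 = 107.898 ≈ 107.9 kN.
ΣF_y = 0: P_y + 107.898 − 35 − 75·sin69° − 35 − 15.17·4.7 = 0 → P_y = 103.4 kN.
ΣF_x = 0: P_x + 75·cos69° = 0 → P_x = -26.88 kN.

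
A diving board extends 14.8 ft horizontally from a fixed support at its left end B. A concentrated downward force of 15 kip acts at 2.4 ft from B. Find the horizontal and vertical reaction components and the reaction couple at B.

ΣF_x = 0: B_x = 0.
ΣF_y = 0: B_y − 15 = 0 → B_y = 15.00 kip.
ΣM about B: M_B − 15·2.4 = 0 → M_B = 36.00 kip·ft.

B_x = 0, B_y = 15.00 kip, M_B = 36.00 kip·ft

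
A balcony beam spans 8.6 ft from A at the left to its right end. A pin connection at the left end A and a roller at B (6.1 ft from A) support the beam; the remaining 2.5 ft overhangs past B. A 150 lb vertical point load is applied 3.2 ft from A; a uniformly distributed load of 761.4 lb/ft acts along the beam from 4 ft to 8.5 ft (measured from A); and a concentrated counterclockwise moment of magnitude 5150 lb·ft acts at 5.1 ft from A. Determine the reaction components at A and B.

A_x = 0, A_y = 831.3 lb, B_y = 2745 lb

Resultant of the distributed load: 761.4 × 4.5 = 3426.3 lb at 6.25 ft from A.
ΣM about A: B_y·6.1 − 150·3.2 − (761.4·4.5)·6.25 + 5150 = 0 → B_y = 16744.375/6.1 = 2744.98 ≈ 2745 lb.
ΣF_y = 0: A_y + 2744.98 − 150 − 761.4·4.5 = 0 → A_y = 831.3 lb.
ΣF_x = 0: no horizontal applied forces, so A_x = 0.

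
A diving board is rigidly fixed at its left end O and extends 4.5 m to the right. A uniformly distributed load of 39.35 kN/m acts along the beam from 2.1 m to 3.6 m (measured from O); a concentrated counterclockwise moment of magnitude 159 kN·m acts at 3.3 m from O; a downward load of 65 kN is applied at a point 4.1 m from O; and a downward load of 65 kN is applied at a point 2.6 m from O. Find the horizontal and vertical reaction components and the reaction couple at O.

Resultant of the distributed load: 39.35 × 1.5 = 59.025 kN at 2.85 m from O.
ΣF_x = 0: O_x = 0.
ΣF_y = 0: O_y − 39.35·1.5 − 65 − 65 = 0 → O_y = 189.0 kN.
ΣM about O: M_O − (39.35·1.5)·2.85 + 159 − 65·4.1 − 65·2.6 = 0 → M_O = 444.7 kN·m.

O_x = 0, O_y = 189.0 kN, M_O = 444.7 kN·m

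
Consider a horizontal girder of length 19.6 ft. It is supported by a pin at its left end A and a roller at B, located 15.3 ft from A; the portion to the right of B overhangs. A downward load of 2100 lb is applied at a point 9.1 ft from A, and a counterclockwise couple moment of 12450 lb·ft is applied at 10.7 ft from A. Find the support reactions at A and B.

A_x = 0, A_y = 1665 lb, B_y = 435.3 lb

Taking moments about A: B_y·15.3 − 2100·9.1 + 12450 = 0 → B_y = 6660/15.3 = 435.294 ≈ 435.3 lb.
ΣF_y = 0: A_y + 435.294 − 2100 = 0 → A_y = 1665 lb.
ΣF_x = 0: no horizontal applied forces, so A_x = 0.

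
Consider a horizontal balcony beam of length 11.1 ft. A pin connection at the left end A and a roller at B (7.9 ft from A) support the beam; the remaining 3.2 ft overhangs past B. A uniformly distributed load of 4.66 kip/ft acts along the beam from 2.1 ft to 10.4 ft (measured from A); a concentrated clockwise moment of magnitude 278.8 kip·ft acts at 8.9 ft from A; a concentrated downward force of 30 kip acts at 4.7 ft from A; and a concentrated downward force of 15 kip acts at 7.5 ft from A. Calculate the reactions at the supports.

A_x = 0, A_y = -14.30 kip, B_y = 97.98 kip

Resultant of the distributed load: 4.66 × 8.3 = 38.678 kip at 6.25 ft from A.
Moments about A: B_y·7.9 − (4.66·8.3)·6.25 − 278.8 − 30·4.7 − 15·7.5 = 0 → B_y = 774.0375/7.9 = 97.9794 ≈ 97.98 kip.
ΣF_y = 0: A_y + 97.9794 − 4.66·8.3 − 30 − 15 = 0 → A_y = -14.30 kip.
ΣF_x = 0: no horizontal applied forces, so A_x = 0.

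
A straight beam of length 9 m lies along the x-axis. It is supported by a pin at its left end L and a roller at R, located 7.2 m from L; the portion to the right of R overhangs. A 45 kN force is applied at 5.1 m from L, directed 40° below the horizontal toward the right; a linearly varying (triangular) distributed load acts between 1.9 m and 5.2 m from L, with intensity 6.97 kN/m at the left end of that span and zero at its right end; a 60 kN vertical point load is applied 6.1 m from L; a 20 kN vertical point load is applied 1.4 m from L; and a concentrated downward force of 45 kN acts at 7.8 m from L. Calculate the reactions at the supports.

Resultant of the triangular load: ½ × 6.97 × 3.3 = 11.5005 kN, acting at 3 m from L (one-third of the span from the peak).
Taking moments about L: R_y·7.2 − 45·sin40°·5.1 − (½·6.97·3.3)·3 − 60·6.1 − 20·1.4 − 45·7.8 = 0 → R_y = 927.021/7.2 = 128.753 ≈ 128.8 kN.
ΣF_y = 0: L_y + 128.753 − 45·sin40° − ½·6.97·3.3 − 60 − 20 − 45 = 0 → L_y = 36.67 kN.
ΣF_x = 0: L_x + 45·cos40° = 0 → L_x = -34.47 kN.

L_x = -34.47 kN, L_y = 36.67 kN, R_y = 128.8 kN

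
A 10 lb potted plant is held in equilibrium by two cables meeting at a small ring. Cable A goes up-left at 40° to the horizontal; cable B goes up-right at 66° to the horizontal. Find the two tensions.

T_A = 4.231 lb, T_B = 7.969 lb

ΣF_x = 0: −T_A·cos40° + T_B·cos66° = 0 → T_B = 1.88339·T_A.
ΣF_y = 0: T_A·sin40° + T_B·sin66° = 10.
Substitute: T_A·(0.642788 + 1.88339·0.913545) = 10 → T_A = 4.23128 ≈ 4.231 lb.
Then T_B = 1.88339 × 4.23128 = 7.969 lb.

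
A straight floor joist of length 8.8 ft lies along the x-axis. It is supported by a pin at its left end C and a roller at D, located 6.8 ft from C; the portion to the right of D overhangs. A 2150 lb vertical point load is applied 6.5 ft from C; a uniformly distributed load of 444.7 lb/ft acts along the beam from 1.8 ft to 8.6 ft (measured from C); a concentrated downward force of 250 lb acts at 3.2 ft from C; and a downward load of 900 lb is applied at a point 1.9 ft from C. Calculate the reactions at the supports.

Resultant of the distributed load: 444.7 × 6.8 = 3023.96 lb at 5.2 ft from C.
ΣM about C: D_y·6.8 − 2150·6.5 − (444.7·6.8)·5.2 − 250·3.2 − 900·1.9 = 0 → D_y = 32209.592/6.8 = 4736.7 ≈ 4737 lb.
ΣF_y = 0: C_y + 4736.7 − 2150 − 444.7·6.8 − 250 − 900 = 0 → C_y = 1587 lb.
ΣF_x = 0: no horizontal applied forces, so C_x = 0.

C_x = 0, C_y = 1587 lb, D_y = 4737 lb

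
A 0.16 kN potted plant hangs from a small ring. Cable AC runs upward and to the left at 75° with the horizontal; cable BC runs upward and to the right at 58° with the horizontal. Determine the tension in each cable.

ΣF_x = 0: −T_AC·cos75° + T_BC·cos58° = 0 → T_BC = 0.488412·T_AC.
ΣF_y = 0: T_AC·sin75° + T_BC·sin58° = 0.16.
Substitute: T_AC·(0.965926 + 0.488412·0.848048) = 0.16 → T_AC = 0.115932 ≈ 0.1159 kN.
Then T_BC = 0.488412 × 0.115932 = 0.05662 kN.

T_AC = 0.1159 kN, T_BC = 0.05662 kN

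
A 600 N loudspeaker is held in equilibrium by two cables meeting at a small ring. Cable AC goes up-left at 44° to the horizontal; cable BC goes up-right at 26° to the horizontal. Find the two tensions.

T_AC = 573.9 N, T_BC = 459.3 N

ΣF_x = 0: −T_AC·cos44° + T_BC·cos26° = 0 → T_BC = 0.800339·T_AC.
ΣF_y = 0: T_AC·sin44° + T_BC·sin26° = 600.
Substitute: T_AC·(0.694658 + 0.800339·0.438371) = 600 → T_AC = 573.886 ≈ 573.9 N.
Then T_BC = 0.800339 × 573.886 = 459.3 N.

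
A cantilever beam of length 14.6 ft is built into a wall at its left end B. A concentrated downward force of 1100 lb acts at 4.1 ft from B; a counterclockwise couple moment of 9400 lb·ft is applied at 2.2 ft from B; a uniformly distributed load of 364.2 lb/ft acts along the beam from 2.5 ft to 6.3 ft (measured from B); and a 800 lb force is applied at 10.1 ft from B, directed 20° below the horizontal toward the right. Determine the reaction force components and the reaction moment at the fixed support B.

Resultant of the distributed load: 364.2 × 3.8 = 1383.96 lb at 4.4 ft from B.
ΣF_x = 0: B_x + 800·cos20° = 0 → B_x = -751.8 lb.
ΣF_y = 0: B_y − 1100 − 364.2·3.8 − 800·sin20° = 0 → B_y = 2758 lb.
ΣM about B: M_B − 1100·4.1 + 9400 − (364.2·3.8)·4.4 − 800·sin20°·10.1 = 0 → M_B = 3963 lb·ft.

B_x = -751.8 lb, B_y = 2758 lb, M_B = 3963 lb·ft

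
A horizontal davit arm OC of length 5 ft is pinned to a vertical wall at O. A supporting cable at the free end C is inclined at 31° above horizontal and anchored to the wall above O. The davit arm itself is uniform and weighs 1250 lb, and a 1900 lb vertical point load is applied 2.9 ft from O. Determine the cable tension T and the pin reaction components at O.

T = 3353 lb, O_x = 2874 lb, O_y = 1423 lb

ΣM about O: T·sin31°·5 − 1250·2.5 − 1900·2.9 = 0 → T = 8635/(5·0.515038) = 3353.15 ≈ 3353 lb.
ΣF_x = 0: O_x − T·cos31° = 0 → O_x = 3353.15 × 0.857167 = 2874 lb.
ΣF_y = 0: O_y + T·sin31° − 1250 − 1900 = 0 → O_y = 3150 − 3353.15 × 0.515038 = 1423 lb.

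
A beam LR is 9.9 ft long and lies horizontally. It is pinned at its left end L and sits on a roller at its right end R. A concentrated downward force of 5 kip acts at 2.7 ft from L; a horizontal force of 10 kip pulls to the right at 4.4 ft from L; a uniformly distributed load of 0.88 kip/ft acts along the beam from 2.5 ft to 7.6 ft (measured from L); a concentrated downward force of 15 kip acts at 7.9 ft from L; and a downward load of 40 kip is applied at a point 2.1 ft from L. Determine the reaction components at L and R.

L_x = -10.00 kip, L_y = 40.38 kip, R_y = 24.11 kip

Resultant of the distributed load: 0.88 × 5.1 = 4.488 kip at 5.05 ft from L.
ΣM about L: R_y·9.9 − 5·2.7 − (0.88·5.1)·5.05 − 15·7.9 − 40·2.1 = 0 → R_y = 238.6644/9.9 = 24.1075 ≈ 24.11 kip.
ΣF_y = 0: L_y + 24.1075 − 5 − 0.88·5.1 − 15 − 40 = 0 → L_y = 40.38 kip.
ΣF_x = 0: L_x + 10 = 0 → L_x = -10.00 kip.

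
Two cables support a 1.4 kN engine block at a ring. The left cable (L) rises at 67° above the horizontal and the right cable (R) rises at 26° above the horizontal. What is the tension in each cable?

ΣF_x = 0: −T_L·cos67° + T_R·cos26° = 0 → T_R = 0.434728·T_L.
ΣF_y = 0: T_L·sin67° + T_R·sin26° = 1.4.
Substitute: T_L·(0.920505 + 0.434728·0.438371) = 1.4 → T_L = 1.26004 ≈ 1.260 kN.
Then T_R = 0.434728 × 1.26004 = 0.5478 kN.

T_L = 1.260 kN, T_R = 0.5478 kN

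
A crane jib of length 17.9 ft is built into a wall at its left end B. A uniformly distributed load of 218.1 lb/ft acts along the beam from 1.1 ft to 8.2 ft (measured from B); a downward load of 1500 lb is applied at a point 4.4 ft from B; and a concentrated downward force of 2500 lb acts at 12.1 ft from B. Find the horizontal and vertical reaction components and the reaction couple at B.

Resultant of the distributed load: 218.1 × 7.1 = 1548.51 lb at 4.65 ft from B.
ΣF_x = 0: B_x = 0.
ΣF_y = 0: B_y − 218.1·7.1 − 1500 − 2500 = 0 → B_y = 5549 lb.
ΣM about B: M_B − (218.1·7.1)·4.65 − 1500·4.4 − 2500·12.1 = 0 → M_B = 44050 lb·ft.

B_x = 0, B_y = 5549 lb, M_B = 44050 lb·ft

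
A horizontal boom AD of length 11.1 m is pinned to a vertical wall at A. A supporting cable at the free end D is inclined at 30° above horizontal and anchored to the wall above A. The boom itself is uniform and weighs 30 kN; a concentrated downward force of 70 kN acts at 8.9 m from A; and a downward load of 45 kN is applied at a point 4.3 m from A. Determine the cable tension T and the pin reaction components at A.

T = 177.1 kN, A_x = 153.4 kN, A_y = 56.44 kN

ΣM about A: T·sin30°·11.1 − 30·5.55 − 70·8.9 − 45·4.3 = 0 → T = 983/(11.1·0.5) = 177.117 ≈ 177.1 kN.
ΣF_x = 0: A_x − T·cos30° = 0 → A_x = 177.117 × 0.866025 = 153.4 kN.
ΣF_y = 0: A_y + T·sin30° − 30 − 70 − 45 = 0 → A_y = 145 − 177.117 × 0.5 = 56.44 kN.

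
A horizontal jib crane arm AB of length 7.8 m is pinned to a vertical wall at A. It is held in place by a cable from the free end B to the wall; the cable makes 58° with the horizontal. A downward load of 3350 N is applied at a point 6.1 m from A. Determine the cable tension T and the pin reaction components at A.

ΣM about A: T·sin58°·7.8 − 3350·6.1 = 0 → T = 20435/(7.8·0.848048) = 3089.3 ≈ 3089 N.
ΣF_x = 0: A_x − T·cos58° = 0 → A_x = 3089.3 × 0.529919 = 1637 N.
ΣF_y = 0: A_y + T·sin58° − 3350 = 0 → A_y = 3350 − 3089.3 × 0.848048 = 730.1 N.

T = 3089 N, A_x = 1637 N, A_y = 730.1 N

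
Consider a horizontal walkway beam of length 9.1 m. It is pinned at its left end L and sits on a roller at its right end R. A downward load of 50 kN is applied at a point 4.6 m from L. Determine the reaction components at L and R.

L_x = 0, L_y = 24.73 kN, R_y = 25.27 kN

Taking moments about L: R_y·9.1 − 50·4.6 = 0 → R_y = 230/9.1 = 25.2747 ≈ 25.27 kN.
ΣF_y = 0: L_y + 25.2747 − 50 = 0 → L_y = 24.73 kN.
ΣF_x = 0: no horizontal applied forces, so L_x = 0.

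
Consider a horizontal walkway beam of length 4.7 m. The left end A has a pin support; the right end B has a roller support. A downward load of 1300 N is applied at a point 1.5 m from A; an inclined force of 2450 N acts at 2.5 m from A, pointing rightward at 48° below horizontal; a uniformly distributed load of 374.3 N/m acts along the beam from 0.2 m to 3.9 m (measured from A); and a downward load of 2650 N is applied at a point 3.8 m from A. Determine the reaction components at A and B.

A_x = -1639 N, A_y = 3026 N, B_y = 4130 N

Resultant of the distributed load: 374.3 × 3.7 = 1384.91 N at 2.05 m from A.
Moments about A: B_y·4.7 − 1300·1.5 − 2450·sin48°·2.5 − (374.3·3.7)·2.05 − 2650·3.8 = 0 → B_y = 19410.8/4.7 = 4129.96 ≈ 4130 N.
ΣF_y = 0: A_y + 4129.96 − 1300 − 2450·sin48° − 374.3·3.7 − 2650 = 0 → A_y = 3026 N.
ΣF_x = 0: A_x + 2450·cos48° = 0 → A_x = -1639 N.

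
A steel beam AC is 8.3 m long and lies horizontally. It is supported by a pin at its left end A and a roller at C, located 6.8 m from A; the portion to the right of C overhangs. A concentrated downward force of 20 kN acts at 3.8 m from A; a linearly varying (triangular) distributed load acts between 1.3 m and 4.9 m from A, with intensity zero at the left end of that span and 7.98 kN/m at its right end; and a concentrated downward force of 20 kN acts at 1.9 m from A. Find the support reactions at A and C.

A_x = 0, A_y = 29.78 kN, C_y = 24.58 kN

Resultant of the triangular load: ½ × 7.98 × 3.6 = 14.364 kN, acting at 3.7 m from A (one-third of the span from the peak).
ΣM about A: C_y·6.8 − 20·3.8 − (½·7.98·3.6)·3.7 − 20·1.9 = 0 → C_y = 167.1468/6.8 = 24.5804 ≈ 24.58 kN.
ΣF_y = 0: A_y + 24.5804 − 20 − ½·7.98·3.6 − 20 = 0 → A_y = 29.78 kN.
ΣF_x = 0: no horizontal applied forces, so A_x = 0.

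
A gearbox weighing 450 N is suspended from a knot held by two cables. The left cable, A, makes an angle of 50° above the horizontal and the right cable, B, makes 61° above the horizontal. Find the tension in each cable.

T_A = 233.7 N, T_B = 309.8 N

ΣF_x = 0: −T_A·cos50° + T_B·cos61° = 0 → T_B = 1.32586·T_A.
ΣF_y = 0: T_A·sin50° + T_B·sin61° = 450.
Substitute: T_A·(0.766044 + 1.32586·0.87462) = 450 → T_A = 233.685 ≈ 233.7 N.
Then T_B = 1.32586 × 233.685 = 309.8 N.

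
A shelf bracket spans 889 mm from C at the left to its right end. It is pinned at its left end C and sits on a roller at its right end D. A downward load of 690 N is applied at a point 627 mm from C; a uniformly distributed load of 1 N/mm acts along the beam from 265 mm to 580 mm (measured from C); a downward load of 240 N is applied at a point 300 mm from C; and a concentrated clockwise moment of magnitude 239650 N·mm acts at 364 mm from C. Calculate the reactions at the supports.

C_x = 0, C_y = 258.1 N, D_y = 986.9 N

Resultant of the distributed load: 1 × 315 = 315 N at 422.5 mm from C.
Taking moments about C: D_y·889 − 690·627 − (1·315)·422.5 − 240·300 − 239650 = 0 → D_y = 877367.5/889 = 986.915 ≈ 986.9 N.
ΣF_y = 0: C_y + 986.915 − 690 − 1·315 − 240 = 0 → C_y = 258.1 N.
ΣF_x = 0: no horizontal applied forces, so C_x = 0.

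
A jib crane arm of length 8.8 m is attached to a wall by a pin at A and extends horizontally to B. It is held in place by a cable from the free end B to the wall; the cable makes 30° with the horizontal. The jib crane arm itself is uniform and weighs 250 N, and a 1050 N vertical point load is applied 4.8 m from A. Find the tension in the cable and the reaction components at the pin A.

T = 1395 N, A_x = 1208 N, A_y = 602.3 N

ΣM about A: T·sin30°·8.8 − 250·4.4 − 1050·4.8 = 0 → T = 6140/(8.8·0.5) = 1395.45 ≈ 1395 N.
ΣF_x = 0: A_x − T·cos30° = 0 → A_x = 1395.45 × 0.866025 = 1208 N.
ΣF_y = 0: A_y + T·sin30° − 250 − 1050 = 0 → A_y = 1300 − 1395.45 × 0.5 = 602.3 N.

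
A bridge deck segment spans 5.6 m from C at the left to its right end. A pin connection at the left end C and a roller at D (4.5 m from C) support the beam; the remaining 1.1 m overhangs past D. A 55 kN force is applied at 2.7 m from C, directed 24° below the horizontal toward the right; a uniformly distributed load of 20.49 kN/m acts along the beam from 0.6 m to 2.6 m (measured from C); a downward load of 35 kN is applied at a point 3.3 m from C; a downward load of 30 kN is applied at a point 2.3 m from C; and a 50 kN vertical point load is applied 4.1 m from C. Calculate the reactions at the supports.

C_x = -50.25 kN, C_y = 63.80 kN, D_y = 114.5 kN

Resultant of the distributed load: 20.49 × 2 = 40.98 kN at 1.6 m from C.
ΣM about C: D_y·4.5 − 55·sin24°·2.7 − (20.49·2)·1.6 − 35·3.3 − 30·2.3 − 50·4.1 = 0 → D_y = 515.468/4.5 = 114.548 ≈ 114.5 kN.
ΣF_y = 0: C_y + 114.548 − 55·sin24° − 20.49·2 − 35 − 30 − 50 = 0 → C_y = 63.80 kN.
ΣF_x = 0: C_x + 55·cos24° = 0 → C_x = -50.25 kN.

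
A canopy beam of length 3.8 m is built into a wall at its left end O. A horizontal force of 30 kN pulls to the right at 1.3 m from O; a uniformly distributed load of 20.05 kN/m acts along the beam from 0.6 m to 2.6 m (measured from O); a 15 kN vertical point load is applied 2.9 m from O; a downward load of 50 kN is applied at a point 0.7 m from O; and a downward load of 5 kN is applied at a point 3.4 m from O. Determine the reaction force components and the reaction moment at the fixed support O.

Resultant of the distributed load: 20.05 × 2 = 40.1 kN at 1.6 m from O.
ΣF_x = 0: O_x + 30 = 0 → O_x = -30.00 kN.
ΣF_y = 0: O_y − 20.05·2 − 15 − 50 − 5 = 0 → O_y = 110.1 kN.
ΣM about O: M_O − (20.05·2)·1.6 − 15·2.9 − 50·0.7 − 5·3.4 = 0 → M_O = 159.7 kN·m.

O_x = -30.00 kN, O_y = 110.1 kN, M_O = 159.7 kN·m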